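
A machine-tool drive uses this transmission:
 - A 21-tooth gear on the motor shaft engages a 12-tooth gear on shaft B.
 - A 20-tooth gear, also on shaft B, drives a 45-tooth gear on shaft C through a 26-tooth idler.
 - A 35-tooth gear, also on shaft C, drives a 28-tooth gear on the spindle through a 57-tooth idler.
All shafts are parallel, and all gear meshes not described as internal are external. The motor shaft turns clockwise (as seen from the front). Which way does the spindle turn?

the motor shaft → shaft B: external mesh, 1 reversal → CCW.
shaft B → shaft C: driver → idler → driven is 2 external meshes, 2 reversals → CCW.
shaft C → the spindle: driver → idler → driven is 2 external meshes, 2 reversals → CCW.
5 reversals in total — an odd number — so the spindle turns opposite to the motor shaft.

anticlockwise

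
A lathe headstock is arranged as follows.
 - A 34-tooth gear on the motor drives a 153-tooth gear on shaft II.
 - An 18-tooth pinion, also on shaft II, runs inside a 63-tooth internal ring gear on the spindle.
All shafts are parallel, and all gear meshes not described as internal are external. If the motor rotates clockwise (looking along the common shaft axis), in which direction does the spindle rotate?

the motor → shaft II: external mesh, 1 reversal → CCW.
shaft II → the spindle: internal mesh, same direction → CCW.
1 reversal in total — an odd number — so the spindle turns opposite to the motor.

counterclockwise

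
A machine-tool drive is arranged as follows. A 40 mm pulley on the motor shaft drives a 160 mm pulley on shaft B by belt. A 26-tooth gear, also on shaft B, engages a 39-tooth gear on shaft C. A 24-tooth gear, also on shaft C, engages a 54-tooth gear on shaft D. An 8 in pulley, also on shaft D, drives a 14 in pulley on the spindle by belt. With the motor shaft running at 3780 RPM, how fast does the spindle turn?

160 RPM

belt 160/40 = 4 → 3780/4 = 945 RPM
gear mesh 39/26 = 1.5 → 945/1.5 = 630 RPM
gear mesh 54/24 = 2.25 → 630/2.25 = 280 RPM
belt 14/8 = 1.75 → 280/1.75 = 160 RPM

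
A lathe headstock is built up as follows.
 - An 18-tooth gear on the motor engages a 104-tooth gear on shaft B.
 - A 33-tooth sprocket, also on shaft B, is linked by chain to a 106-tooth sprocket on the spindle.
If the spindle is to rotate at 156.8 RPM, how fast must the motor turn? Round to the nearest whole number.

Overall ratio R = 5.7778 × 3.2121 = 18.559.
Required input speed = output speed × R = 156.8 × 18.559 = 2910 RPM.

2910 RPM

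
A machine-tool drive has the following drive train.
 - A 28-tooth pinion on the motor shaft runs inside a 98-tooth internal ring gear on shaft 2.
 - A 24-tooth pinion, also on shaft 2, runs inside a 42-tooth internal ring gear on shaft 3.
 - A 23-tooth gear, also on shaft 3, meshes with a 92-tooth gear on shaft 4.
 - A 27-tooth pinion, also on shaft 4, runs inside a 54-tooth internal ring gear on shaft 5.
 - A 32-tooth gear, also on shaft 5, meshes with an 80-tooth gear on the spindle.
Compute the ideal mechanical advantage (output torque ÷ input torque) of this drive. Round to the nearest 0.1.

122.5

Each stage contributes driven/driver: internal gear 98/28 = 3.5, internal gear 42/24 = 1.75, gear mesh 92/23 = 4, internal gear 54/27 = 2, gear mesh 80/32 = 2.5.
Overall: 3.5 × 1.75 × 4 × 2 × 2.5 = 122.5.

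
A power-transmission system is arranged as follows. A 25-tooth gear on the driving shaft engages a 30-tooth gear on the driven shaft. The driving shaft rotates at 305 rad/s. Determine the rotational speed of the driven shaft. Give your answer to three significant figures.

gear mesh 30/25 = 1.2 → 305/1.2 = 254.17 rad/s

254 rad/s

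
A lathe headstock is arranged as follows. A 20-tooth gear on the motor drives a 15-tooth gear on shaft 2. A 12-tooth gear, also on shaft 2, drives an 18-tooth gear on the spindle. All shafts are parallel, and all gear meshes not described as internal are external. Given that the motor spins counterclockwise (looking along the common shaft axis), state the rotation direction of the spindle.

the motor → shaft 2: external mesh, 1 reversal → CW.
shaft 2 → the spindle: external mesh, 1 reversal → CCW.
2 reversals in total — an even number — so the spindle turns the same way as the motor.

counterclockwise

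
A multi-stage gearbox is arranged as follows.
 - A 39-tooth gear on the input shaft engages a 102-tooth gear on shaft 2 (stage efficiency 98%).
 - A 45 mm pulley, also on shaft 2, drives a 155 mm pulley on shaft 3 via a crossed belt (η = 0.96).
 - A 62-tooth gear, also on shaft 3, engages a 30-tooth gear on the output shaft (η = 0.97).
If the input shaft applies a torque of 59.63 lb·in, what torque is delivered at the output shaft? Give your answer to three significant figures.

gear mesh 102/39 = 2.6154 → τ = 59.63·2.6154·0.98 = 152.84 lb·in
belt 155/45 = 3.4444 → τ = 152.84·3.4444·0.96 = 505.38 lb·in
gear mesh 30/62 = 0.48387 → τ = 505.38·0.48387·0.97 = 237.2 lb·in

237 lb·in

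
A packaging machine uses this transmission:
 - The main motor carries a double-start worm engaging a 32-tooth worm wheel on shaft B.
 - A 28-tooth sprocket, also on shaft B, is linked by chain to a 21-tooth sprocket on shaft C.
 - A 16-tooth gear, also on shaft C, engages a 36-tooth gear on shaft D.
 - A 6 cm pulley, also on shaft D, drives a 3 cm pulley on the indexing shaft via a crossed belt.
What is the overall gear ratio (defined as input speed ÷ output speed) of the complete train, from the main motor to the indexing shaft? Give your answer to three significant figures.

13.5

Each stage contributes driven/driver: worm 32/2 = 16, chain 21/28 = 0.75, gear mesh 36/16 = 2.25, belt 3/6 = 0.5.
Overall: 16 × 0.75 × 2.25 × 0.5 = 13.5.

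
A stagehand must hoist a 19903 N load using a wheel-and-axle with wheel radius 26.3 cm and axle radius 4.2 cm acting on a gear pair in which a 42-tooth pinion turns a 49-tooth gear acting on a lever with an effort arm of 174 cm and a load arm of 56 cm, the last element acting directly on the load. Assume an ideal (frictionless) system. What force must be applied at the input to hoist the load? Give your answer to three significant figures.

Wheel-and-axle MA = R/r = 26.3/4.2 = 6.2619.
Gear pair MA = 49/42 = 1.1667.
Lever MA = effort arm / load arm = 174/56 = 3.1071.
Combined ideal MA = 6.2619 × 1.1667 × 3.1071 = 22.699.
Effort = load / MA = 19903 / 22.699 = 876.81 N.

877 N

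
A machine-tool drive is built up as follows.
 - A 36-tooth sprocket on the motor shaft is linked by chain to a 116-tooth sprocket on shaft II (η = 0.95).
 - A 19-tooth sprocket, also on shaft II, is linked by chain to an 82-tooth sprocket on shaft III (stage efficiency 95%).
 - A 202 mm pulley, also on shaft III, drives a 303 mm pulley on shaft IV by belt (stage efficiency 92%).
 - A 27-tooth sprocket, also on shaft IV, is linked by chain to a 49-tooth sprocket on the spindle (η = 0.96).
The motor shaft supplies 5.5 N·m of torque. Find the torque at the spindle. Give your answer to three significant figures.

chain 116/36 = 3.2222 → τ = 5.5·3.2222·0.95 = 16.836 N·m
chain 82/19 = 4.3158 → τ = 16.836·4.3158·0.95 = 69.028 N·m
belt 303/202 = 1.5 → τ = 69.028·1.5·0.92 = 95.259 N·m
chain 49/27 = 1.8148 → τ = 95.259·1.8148·0.96 = 165.96 N·m

166 N·m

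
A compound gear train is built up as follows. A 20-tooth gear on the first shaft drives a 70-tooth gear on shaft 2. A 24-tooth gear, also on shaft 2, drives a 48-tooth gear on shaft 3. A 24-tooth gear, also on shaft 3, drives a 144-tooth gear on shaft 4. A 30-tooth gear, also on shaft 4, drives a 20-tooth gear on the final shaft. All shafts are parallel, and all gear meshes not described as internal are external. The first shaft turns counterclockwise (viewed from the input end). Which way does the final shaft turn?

the first shaft → shaft 2: external mesh, 1 reversal → CW.
shaft 2 → shaft 3: external mesh, 1 reversal → CCW.
shaft 3 → shaft 4: external mesh, 1 reversal → CW.
shaft 4 → the final shaft: external mesh, 1 reversal → CCW.
4 reversals in total — an even number — so the final shaft turns the same way as the first shaft.

counterclockwise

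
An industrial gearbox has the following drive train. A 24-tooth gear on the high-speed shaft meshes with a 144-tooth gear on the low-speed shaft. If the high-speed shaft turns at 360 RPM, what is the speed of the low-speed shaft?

60 RPM

the high-speed shaft → the low-speed shaft (gear mesh, 144/24): 360 ÷ 6 = 60 RPM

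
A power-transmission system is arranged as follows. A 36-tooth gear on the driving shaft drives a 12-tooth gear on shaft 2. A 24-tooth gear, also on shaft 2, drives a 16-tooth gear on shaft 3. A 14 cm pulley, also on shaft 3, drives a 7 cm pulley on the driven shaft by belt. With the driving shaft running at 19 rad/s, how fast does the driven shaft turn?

Gear mesh: ratio = 12/36 = 0.33333, so shaft 2 turns at 19 / 0.33333 = 57 rad/s.
Gear mesh: ratio = 16/24 = 0.66667, so shaft 3 turns at 57 / 0.66667 = 85.5 rad/s.
Belt: ratio = 7/14 = 0.5, so the driven shaft turns at 85.5 / 0.5 = 171 rad/s.

171 rad/s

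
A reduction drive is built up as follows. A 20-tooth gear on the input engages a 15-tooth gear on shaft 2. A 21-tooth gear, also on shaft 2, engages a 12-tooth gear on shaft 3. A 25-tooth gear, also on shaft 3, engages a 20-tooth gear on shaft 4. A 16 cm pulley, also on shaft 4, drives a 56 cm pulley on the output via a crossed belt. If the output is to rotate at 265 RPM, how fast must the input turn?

Overall ratio R = 0.75 × 0.57143 × 0.8 × 3.5 = 1.2.
Required input speed = output speed × R = 265 × 1.2 = 318 RPM.

318 RPM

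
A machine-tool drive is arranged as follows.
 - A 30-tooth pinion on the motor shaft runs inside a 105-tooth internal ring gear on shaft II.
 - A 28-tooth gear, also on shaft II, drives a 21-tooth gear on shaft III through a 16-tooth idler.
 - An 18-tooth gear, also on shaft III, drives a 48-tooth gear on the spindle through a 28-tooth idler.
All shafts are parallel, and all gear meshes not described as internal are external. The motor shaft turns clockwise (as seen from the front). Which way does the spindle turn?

clockwise

the motor shaft → shaft II: internal mesh, same direction → CW.
shaft II → shaft III: driver → idler → driven is 2 external meshes, 2 reversals → CW.
shaft III → the spindle: driver → idler → driven is 2 external meshes, 2 reversals → CW.
4 reversals in total — an even number — so the spindle turns the same way as the motor shaft.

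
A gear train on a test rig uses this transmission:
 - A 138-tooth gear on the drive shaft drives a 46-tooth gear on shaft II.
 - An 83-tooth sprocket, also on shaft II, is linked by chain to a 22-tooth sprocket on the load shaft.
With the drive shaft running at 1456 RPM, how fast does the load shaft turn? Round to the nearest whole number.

Gear mesh: ratio = 46/138 = 0.33333, so shaft II turns at 1456 / 0.33333 = 4368 RPM.
Chain: ratio = 22/83 = 0.26506, so the load shaft turns at 4368 / 0.26506 = 16479 RPM.

16479 RPM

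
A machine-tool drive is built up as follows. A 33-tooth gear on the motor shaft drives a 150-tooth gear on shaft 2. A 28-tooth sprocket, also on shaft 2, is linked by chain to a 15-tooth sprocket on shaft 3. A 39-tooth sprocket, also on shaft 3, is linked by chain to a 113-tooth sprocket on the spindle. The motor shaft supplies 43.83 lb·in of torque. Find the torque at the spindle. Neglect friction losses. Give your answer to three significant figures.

309 lb·in

Gear mesh: ratio = 150/33 = 4.5455; torque at shaft 2 = 43.83 × 4.5455 = 199.23 lb·in.
Chain: ratio = 15/28 = 0.53571; torque at shaft 3 = 199.23 × 0.53571 = 106.73 lb·in.
Chain: ratio = 113/39 = 2.8974; torque at the spindle = 106.73 × 2.8974 = 309.24 lb·in.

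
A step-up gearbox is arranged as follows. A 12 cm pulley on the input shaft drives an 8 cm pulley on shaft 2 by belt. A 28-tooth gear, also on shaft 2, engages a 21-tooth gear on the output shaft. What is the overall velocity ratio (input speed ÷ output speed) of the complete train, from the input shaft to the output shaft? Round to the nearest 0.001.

Each stage contributes driven/driver: belt 8/12 = 0.66667, gear mesh 21/28 = 0.75.
Overall: 0.66667 × 0.75 = 0.5.

0.500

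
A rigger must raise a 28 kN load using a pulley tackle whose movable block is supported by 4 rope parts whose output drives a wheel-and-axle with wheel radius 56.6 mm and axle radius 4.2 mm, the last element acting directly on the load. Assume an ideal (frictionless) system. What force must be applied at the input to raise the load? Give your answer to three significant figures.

0.519 kN

Block-and-tackle MA = number of supporting rope parts = 4.
Wheel-and-axle MA = R/r = 56.6/4.2 = 13.476.
Combined ideal MA = 4 × 13.476 = 53.905.
Effort = load / MA = 28 / 53.905 = 0.51943 kN.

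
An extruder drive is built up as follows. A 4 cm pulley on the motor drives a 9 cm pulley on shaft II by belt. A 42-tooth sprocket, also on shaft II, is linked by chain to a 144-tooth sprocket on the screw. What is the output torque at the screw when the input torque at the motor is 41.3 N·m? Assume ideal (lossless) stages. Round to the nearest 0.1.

After the belt (9/4): 41.3 × 2.25 = 92.925 N·m
After the chain (144/42): 92.925 × 3.4286 = 318.6 N·m

318.6 N·m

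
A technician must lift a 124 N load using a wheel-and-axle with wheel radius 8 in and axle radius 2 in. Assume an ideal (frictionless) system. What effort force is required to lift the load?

Wheel-and-axle MA = R/r = 8/2 = 4.
Effort = load / MA = 124 / 4 = 31 N.

31 N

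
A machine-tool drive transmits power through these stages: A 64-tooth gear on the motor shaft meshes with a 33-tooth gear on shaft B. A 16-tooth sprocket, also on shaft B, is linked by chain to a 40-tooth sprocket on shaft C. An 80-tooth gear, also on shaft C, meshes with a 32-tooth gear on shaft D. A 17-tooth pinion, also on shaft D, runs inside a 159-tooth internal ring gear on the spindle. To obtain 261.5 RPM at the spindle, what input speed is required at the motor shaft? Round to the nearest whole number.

Overall ratio R = 0.51562 × 2.5 × 0.4 × 9.3529 = 4.8226.
Required input speed = output speed × R = 261.5 × 4.8226 = 1261.1 RPM.

1261 RPM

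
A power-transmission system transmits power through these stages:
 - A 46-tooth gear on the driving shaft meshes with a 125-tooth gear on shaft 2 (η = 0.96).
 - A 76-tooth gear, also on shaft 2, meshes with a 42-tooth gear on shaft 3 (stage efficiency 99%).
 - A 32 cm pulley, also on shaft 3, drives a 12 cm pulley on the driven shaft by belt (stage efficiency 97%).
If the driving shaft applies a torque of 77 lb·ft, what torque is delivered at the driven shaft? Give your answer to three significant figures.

40.0 lb·ft

gear mesh 125/46 = 2.7174 → τ = 77·2.7174·0.96 = 200.87 lb·ft
gear mesh 42/76 = 0.55263 → τ = 200.87·0.55263·0.99 = 109.9 lb·ft
belt 12/32 = 0.375 → τ = 109.9·0.375·0.97 = 39.975 lb·ft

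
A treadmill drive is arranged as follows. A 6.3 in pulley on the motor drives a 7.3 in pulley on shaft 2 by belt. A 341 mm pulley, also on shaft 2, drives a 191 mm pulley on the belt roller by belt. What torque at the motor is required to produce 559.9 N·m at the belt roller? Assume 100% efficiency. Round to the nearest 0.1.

862.7 N·m

Overall ratio R = 1.1587 × 0.56012 = 0.64902.
Input torque = output torque / R = 559.9 / 0.64902 = 862.68 N·m.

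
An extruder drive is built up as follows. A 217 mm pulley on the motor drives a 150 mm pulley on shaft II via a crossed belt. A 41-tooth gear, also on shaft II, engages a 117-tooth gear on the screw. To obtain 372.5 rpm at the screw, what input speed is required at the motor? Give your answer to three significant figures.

735 rpm

Overall ratio R = 0.69124 × 2.8537 = 1.9726.
Required input speed = output speed × R = 372.5 × 1.9726 = 734.78 rpm.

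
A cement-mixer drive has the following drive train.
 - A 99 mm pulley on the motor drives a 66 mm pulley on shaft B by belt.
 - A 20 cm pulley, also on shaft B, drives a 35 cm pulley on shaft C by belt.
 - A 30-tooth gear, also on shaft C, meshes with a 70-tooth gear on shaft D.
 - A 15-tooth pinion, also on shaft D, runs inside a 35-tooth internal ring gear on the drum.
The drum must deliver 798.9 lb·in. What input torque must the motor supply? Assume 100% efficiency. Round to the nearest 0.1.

Overall ratio R = 0.66667 × 1.75 × 2.3333 × 2.3333 = 6.3519.
Input torque = output torque / R = 798.9 / 6.3519 = 125.77 lb·in.

125.8 lb·in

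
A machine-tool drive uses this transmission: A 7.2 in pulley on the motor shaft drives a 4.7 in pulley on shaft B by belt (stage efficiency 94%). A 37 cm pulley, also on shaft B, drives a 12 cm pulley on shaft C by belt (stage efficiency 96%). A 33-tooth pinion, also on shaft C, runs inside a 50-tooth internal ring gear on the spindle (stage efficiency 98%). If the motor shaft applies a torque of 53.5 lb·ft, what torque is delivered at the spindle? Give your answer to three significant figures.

Belt: ratio = 4.7/7.2 = 0.65278; torque at shaft B = 53.5 × 0.65278 × 0.94 = 32.828 lb·ft.
Belt: ratio = 12/37 = 0.32432; torque at shaft C = 32.828 × 0.32432 × 0.96 = 10.221 lb·ft.
Internal gear: ratio = 50/33 = 1.5152; torque at the spindle = 10.221 × 1.5152 × 0.98 = 15.177 lb·ft.

15.2 lb·ft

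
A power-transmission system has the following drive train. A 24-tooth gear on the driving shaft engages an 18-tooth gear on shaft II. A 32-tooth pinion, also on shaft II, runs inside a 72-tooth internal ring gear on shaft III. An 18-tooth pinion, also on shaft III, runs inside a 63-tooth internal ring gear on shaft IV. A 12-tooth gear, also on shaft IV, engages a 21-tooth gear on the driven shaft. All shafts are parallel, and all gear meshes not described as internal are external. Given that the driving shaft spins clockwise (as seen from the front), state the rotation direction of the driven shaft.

clockwise

the driving shaft → shaft II: external mesh, 1 reversal → CCW.
shaft II → shaft III: internal mesh, same direction → CCW.
shaft III → shaft IV: internal mesh, same direction → CCW.
shaft IV → the driven shaft: external mesh, 1 reversal → CW.
2 reversals in total — an even number — so the driven shaft turns the same way as the driving shaft.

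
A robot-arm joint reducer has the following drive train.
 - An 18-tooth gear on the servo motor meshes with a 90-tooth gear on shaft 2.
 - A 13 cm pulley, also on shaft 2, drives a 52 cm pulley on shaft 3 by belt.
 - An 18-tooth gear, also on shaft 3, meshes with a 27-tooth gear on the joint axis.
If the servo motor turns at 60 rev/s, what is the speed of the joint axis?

Gear mesh: ratio = 90/18 = 5, so shaft 2 turns at 60 / 5 = 12 rev/s.
Belt: ratio = 52/13 = 4, so shaft 3 turns at 12 / 4 = 3 rev/s.
Gear mesh: ratio = 27/18 = 1.5, so the joint axis turns at 3 / 1.5 = 2 rev/s.

2 rev/s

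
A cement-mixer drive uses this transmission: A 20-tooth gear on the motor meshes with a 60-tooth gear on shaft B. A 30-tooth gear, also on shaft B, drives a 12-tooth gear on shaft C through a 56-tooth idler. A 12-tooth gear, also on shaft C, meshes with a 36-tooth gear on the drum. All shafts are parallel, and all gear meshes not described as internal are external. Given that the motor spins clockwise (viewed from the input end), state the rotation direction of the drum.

clockwise

the motor → shaft B: external mesh, 1 reversal → CCW.
shaft B → shaft C: driver → idler → driven is 2 external meshes, 2 reversals → CCW.
shaft C → the drum: external mesh, 1 reversal → CW.
4 reversals in total — an even number — so the drum turns the same way as the motor.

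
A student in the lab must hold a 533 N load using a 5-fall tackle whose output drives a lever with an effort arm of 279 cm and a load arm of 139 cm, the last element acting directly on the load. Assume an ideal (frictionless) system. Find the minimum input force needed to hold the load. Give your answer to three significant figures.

Block-and-tackle MA = number of supporting rope parts = 5.
Lever MA = effort arm / load arm = 279/139 = 2.0072.
Combined ideal MA = 5 × 2.0072 = 10.036.
Effort = load / MA = 533 / 10.036 = 53.109 N.

53.1 N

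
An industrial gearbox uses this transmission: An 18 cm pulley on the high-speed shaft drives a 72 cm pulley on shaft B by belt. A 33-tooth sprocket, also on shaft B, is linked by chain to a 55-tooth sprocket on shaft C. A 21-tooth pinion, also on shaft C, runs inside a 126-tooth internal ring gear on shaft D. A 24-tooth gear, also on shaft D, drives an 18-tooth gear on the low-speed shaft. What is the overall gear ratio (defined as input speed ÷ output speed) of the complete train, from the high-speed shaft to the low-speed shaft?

Each stage contributes driven/driver: belt 72/18 = 4, chain 55/33 = 1.6667, internal gear 126/21 = 6, gear mesh 18/24 = 0.75.
Overall: 4 × 1.6667 × 6 × 0.75 = 30.

30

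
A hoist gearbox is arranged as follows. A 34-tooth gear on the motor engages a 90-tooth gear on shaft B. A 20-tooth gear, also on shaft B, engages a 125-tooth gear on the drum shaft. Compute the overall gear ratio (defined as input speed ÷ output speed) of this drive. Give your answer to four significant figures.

16.54

Each stage contributes driven/driver: gear mesh 90/34 = 2.6471, gear mesh 125/20 = 6.25.
Overall: 2.6471 × 6.25 = 16.544.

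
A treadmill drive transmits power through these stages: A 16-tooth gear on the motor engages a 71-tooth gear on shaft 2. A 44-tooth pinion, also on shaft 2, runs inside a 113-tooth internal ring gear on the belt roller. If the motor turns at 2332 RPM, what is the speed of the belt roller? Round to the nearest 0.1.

204.6 RPM

gear mesh 71/16 = 4.4375 → 2332/4.4375 = 525.52 RPM
internal gear 113/44 = 2.5682 → 525.52/2.5682 = 204.63 RPM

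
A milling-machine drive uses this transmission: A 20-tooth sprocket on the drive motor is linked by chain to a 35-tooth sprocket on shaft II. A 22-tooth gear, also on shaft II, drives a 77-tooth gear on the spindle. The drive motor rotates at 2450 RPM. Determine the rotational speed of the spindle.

Chain: ratio = 35/20 = 1.75, so shaft II turns at 2450 / 1.75 = 1400 RPM.
Gear mesh: ratio = 77/22 = 3.5, so the spindle turns at 1400 / 3.5 = 400 RPM.

400 RPM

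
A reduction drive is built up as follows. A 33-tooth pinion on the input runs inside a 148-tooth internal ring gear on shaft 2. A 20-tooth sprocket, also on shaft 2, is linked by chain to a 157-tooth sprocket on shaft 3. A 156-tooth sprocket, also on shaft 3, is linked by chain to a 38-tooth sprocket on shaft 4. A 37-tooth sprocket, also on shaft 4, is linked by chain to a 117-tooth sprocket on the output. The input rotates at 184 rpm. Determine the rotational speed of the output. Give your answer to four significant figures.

Internal gear: ratio = 148/33 = 4.4848, so shaft 2 turns at 184 / 4.4848 = 41.027 rpm.
Chain: ratio = 157/20 = 7.85, so shaft 3 turns at 41.027 / 7.85 = 5.2264 rpm.
Chain: ratio = 38/156 = 0.24359, so shaft 4 turns at 5.2264 / 0.24359 = 21.456 rpm.
Chain: ratio = 117/37 = 3.1622, so the output turns at 21.456 / 3.1622 = 6.7851 rpm.

6.785 rpm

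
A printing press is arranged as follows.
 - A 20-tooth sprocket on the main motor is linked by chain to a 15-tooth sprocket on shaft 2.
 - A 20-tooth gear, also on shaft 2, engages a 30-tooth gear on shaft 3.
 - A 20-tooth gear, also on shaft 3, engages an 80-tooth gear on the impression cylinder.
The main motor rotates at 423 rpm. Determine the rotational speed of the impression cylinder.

94 rpm

chain 15/20 = 0.75 → 423/0.75 = 564 rpm
gear mesh 30/20 = 1.5 → 564/1.5 = 376 rpm
gear mesh 80/20 = 4 → 376/4 = 94 rpm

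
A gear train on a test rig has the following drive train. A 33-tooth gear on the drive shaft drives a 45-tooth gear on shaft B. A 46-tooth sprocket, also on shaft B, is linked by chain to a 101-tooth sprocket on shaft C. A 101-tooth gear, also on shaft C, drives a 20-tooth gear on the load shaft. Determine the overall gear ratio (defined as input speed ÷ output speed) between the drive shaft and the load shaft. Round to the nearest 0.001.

0.593

Each stage contributes driven/driver: gear mesh 45/33 = 1.3636, chain 101/46 = 2.1957, gear mesh 20/101 = 0.19802.
Overall: 1.3636 × 2.1957 × 0.19802 = 0.59289.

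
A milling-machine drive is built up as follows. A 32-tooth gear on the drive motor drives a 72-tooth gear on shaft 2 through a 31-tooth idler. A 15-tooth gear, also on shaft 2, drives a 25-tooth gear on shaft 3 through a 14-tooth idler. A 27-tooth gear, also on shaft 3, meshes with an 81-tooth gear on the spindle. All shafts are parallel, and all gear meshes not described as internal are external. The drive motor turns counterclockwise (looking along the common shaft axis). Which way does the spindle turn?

clockwise

the drive motor → shaft 2: driver → idler → driven is 2 external meshes, 2 reversals → CCW.
shaft 2 → shaft 3: driver → idler → driven is 2 external meshes, 2 reversals → CCW.
shaft 3 → the spindle: external mesh, 1 reversal → CW.
5 reversals in total — an odd number — so the spindle turns opposite to the drive motor.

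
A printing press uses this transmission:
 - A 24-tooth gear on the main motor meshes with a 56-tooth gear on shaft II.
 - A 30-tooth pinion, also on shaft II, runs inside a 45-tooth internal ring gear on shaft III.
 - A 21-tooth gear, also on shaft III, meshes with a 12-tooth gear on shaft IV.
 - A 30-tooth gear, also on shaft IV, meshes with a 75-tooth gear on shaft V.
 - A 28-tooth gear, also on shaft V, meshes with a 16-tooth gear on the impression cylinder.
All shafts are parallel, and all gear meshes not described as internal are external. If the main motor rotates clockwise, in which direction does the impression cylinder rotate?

clockwise

the main motor → shaft II: external mesh, 1 reversal → CCW.
shaft II → shaft III: internal mesh, same direction → CCW.
shaft III → shaft IV: external mesh, 1 reversal → CW.
shaft IV → shaft V: external mesh, 1 reversal → CCW.
shaft V → the impression cylinder: external mesh, 1 reversal → CW.
4 reversals in total — an even number — so the impression cylinder turns the same way as the main motor.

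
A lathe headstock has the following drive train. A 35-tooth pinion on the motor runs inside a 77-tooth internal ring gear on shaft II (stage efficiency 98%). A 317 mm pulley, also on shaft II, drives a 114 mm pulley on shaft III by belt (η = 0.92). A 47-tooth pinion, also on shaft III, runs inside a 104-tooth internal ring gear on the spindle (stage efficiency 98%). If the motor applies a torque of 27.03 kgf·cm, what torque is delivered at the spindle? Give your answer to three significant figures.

internal gear 77/35 = 2.2 → τ = 27.03·2.2·0.98 = 58.277 kgf·cm
belt 114/317 = 0.35962 → τ = 58.277·0.35962·0.92 = 19.281 kgf·cm
internal gear 104/47 = 2.2128 → τ = 19.281·2.2128·0.98 = 41.811 kgf·cm

41.8 kgf·cm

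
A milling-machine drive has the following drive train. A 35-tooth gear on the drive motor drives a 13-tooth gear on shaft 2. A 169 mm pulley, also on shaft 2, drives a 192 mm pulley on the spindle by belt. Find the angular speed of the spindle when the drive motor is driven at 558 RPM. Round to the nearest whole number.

1322 RPM

Gear mesh: ratio = 13/35 = 0.37143, so shaft 2 turns at 558 / 0.37143 = 1502.3 RPM.
Belt: ratio = 192/169 = 1.1361, so the spindle turns at 1502.3 / 1.1361 = 1322.3 RPM.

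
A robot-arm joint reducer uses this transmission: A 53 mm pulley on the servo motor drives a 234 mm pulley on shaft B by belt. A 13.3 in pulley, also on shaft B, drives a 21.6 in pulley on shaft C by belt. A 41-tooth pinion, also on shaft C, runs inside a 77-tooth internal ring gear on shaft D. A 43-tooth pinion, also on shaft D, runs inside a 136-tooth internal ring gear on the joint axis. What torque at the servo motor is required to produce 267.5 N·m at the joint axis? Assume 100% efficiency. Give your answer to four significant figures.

Overall ratio R = 4.4151 × 1.6241 × 1.878 × 3.1628 = 42.591.
Input torque = output torque / R = 267.5 / 42.591 = 6.2806 N·m.

6.281 N·m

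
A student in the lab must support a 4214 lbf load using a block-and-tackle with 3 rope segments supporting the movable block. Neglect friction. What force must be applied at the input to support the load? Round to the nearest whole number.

1405 lbf

Block-and-tackle MA = number of supporting rope parts = 3.
Effort = load / MA = 4214 / 3 = 1404.7 lbf.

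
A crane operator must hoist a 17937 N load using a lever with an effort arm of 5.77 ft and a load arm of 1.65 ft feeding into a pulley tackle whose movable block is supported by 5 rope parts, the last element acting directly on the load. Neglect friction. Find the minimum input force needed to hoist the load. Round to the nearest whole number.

1026 N

Lever MA = effort arm / load arm = 5.77/1.65 = 3.497.
Block-and-tackle MA = number of supporting rope parts = 5.
Combined ideal MA = 3.497 × 5 = 17.485.
Effort = load / MA = 17937 / 17.485 = 1025.9 N.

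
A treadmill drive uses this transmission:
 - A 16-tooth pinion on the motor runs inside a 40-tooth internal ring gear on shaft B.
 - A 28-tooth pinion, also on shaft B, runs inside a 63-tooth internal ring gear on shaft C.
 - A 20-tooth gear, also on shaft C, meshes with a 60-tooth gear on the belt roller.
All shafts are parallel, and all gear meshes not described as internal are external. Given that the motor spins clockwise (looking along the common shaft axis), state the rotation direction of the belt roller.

counterclockwise

the motor → shaft B: internal mesh, same direction → CW.
shaft B → shaft C: internal mesh, same direction → CW.
shaft C → the belt roller: external mesh, 1 reversal → CCW.
1 reversal in total — an odd number — so the belt roller turns opposite to the motor.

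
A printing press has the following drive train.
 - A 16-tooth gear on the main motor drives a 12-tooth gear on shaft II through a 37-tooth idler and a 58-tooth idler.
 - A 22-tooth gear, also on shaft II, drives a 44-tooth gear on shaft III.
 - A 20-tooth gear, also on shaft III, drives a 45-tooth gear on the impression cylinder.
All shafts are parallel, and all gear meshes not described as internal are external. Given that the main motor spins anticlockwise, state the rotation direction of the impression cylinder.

clockwise

the main motor → shaft II: driver → idler → idler → driven is 3 external meshes, 3 reversals → CW.
shaft II → shaft III: external mesh, 1 reversal → CCW.
shaft III → the impression cylinder: external mesh, 1 reversal → CW.
5 reversals in total — an odd number — so the impression cylinder turns opposite to the main motor.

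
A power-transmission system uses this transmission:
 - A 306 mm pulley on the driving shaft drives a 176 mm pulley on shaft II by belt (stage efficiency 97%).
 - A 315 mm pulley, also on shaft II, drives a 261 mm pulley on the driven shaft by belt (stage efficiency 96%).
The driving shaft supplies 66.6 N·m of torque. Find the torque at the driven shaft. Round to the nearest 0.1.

29.6 N·m

After the belt (176/306): 66.6 × 0.57516 × 0.97 = 37.157 N·m
After the belt (261/315): 37.157 × 0.82857 × 0.96 = 29.556 N·m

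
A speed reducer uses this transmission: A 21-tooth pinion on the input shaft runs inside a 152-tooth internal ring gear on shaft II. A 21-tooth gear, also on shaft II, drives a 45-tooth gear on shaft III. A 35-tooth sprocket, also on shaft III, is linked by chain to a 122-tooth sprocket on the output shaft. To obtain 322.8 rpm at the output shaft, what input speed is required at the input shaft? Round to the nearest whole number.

17452 rpm

Overall ratio R = 7.2381 × 2.1429 × 3.4857 = 54.064.
Required input speed = output speed × R = 322.8 × 54.064 = 17452 rpm.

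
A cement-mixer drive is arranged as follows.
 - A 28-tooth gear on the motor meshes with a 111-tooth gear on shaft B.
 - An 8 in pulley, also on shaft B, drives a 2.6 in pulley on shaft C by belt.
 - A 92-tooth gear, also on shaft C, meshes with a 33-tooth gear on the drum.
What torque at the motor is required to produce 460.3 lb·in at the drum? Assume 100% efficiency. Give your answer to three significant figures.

996 lb·in

Overall ratio R = 3.9643 × 0.325 × 0.3587 = 0.46214.
Input torque = output torque / R = 460.3 / 0.46214 = 996.02 lb·in.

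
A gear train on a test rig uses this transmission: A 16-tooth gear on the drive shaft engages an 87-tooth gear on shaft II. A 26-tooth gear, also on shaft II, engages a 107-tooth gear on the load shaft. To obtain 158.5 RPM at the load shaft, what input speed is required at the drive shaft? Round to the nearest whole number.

Overall ratio R = 5.4375 × 4.1154 = 22.377.
Required input speed = output speed × R = 158.5 × 22.377 = 3546.8 RPM.

3547 RPM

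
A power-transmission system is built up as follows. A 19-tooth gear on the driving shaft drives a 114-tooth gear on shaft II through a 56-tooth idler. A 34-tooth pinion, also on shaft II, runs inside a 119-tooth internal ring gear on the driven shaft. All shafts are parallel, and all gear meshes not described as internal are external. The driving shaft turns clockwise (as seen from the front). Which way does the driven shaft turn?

clockwise

the driving shaft → shaft II: driver → idler → driven is 2 external meshes, 2 reversals → CW.
shaft II → the driven shaft: internal mesh, same direction → CW.
2 reversals in total — an even number — so the driven shaft turns the same way as the driving shaft.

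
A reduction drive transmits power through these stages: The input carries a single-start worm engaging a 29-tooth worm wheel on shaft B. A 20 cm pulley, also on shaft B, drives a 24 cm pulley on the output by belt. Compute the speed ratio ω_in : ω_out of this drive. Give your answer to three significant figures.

34.8

Each stage contributes driven/driver: worm 29/1 = 29, belt 24/20 = 1.2.
Overall: 29 × 1.2 = 34.8.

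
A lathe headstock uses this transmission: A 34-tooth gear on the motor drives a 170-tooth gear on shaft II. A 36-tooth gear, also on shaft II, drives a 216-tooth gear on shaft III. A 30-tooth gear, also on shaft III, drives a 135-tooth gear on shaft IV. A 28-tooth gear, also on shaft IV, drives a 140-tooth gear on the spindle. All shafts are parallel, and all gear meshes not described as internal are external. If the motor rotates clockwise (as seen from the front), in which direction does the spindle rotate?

clockwise

the motor → shaft II: external mesh, 1 reversal → CCW.
shaft II → shaft III: external mesh, 1 reversal → CW.
shaft III → shaft IV: external mesh, 1 reversal → CCW.
shaft IV → the spindle: external mesh, 1 reversal → CW.
4 reversals in total — an even number — so the spindle turns the same way as the motor.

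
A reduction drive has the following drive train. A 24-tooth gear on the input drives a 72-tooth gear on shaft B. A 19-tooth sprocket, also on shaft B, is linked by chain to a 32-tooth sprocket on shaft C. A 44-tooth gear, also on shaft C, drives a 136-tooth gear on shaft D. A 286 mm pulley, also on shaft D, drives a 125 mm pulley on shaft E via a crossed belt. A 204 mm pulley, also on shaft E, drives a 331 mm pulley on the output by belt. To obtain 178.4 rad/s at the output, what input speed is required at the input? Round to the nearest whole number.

Overall ratio R = 3 × 1.6842 × 3.0909 × 0.43706 × 1.6225 = 11.075.
Required input speed = output speed × R = 178.4 × 11.075 = 1975.8 rad/s.

1976 rad/s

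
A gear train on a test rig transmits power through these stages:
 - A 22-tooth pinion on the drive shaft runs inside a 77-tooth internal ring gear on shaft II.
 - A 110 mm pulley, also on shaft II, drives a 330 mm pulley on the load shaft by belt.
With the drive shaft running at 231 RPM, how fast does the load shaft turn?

Internal gear: ratio = 77/22 = 3.5, so shaft II turns at 231 / 3.5 = 66 RPM.
Belt: ratio = 330/110 = 3, so the load shaft turns at 66 / 3 = 22 RPM.

22 RPM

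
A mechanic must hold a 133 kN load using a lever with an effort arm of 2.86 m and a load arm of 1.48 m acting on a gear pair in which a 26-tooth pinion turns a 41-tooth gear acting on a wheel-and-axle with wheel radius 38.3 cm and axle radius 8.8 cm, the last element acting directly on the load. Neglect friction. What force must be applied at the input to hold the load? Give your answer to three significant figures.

10.0 kN

Lever MA = effort arm / load arm = 2.86/1.48 = 1.9324.
Gear pair MA = 41/26 = 1.5769.
Wheel-and-axle MA = R/r = 38.3/8.8 = 4.3523.
Combined ideal MA = 1.9324 × 1.5769 × 4.3523 = 13.263.
Effort = load / MA = 133 / 13.263 = 10.028 kN.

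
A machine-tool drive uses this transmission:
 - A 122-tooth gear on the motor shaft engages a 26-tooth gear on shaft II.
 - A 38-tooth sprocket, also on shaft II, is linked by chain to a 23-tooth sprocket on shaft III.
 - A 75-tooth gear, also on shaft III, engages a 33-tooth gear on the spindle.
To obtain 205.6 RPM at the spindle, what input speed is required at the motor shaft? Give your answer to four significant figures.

Overall ratio R = 0.21311 × 0.60526 × 0.44 = 0.056756.
Required input speed = output speed × R = 205.6 × 0.056756 = 11.669 RPM.

11.67 RPM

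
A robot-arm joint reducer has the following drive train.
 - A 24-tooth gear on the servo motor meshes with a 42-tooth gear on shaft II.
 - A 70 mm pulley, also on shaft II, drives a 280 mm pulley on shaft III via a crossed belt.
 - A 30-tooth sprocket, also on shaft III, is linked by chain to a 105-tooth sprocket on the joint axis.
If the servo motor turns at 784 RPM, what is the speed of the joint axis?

Gear mesh: ratio = 42/24 = 1.75, so shaft II turns at 784 / 1.75 = 448 RPM.
Belt: ratio = 280/70 = 4, so shaft III turns at 448 / 4 = 112 RPM.
Chain: ratio = 105/30 = 3.5, so the joint axis turns at 112 / 3.5 = 32 RPM.

32 RPM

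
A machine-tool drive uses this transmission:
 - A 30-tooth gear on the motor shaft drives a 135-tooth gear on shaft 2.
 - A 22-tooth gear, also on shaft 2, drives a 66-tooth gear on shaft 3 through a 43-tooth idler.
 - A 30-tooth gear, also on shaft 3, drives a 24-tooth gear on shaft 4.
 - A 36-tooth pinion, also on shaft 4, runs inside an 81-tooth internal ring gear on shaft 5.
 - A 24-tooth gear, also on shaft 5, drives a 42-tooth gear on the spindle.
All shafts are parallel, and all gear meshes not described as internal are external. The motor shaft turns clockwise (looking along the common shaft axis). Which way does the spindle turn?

the motor shaft → shaft 2: external mesh, 1 reversal → CCW.
shaft 2 → shaft 3: driver → idler → driven is 2 external meshes, 2 reversals → CCW.
shaft 3 → shaft 4: external mesh, 1 reversal → CW.
shaft 4 → shaft 5: internal mesh, same direction → CW.
shaft 5 → the spindle: external mesh, 1 reversal → CCW.
5 reversals in total — an odd number — so the spindle turns opposite to the motor shaft.

counterclockwise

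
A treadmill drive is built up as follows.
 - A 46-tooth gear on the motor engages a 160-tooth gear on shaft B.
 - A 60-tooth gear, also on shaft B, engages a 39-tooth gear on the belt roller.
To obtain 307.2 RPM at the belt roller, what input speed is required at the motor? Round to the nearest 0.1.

Overall ratio R = 3.4783 × 0.65 = 2.2609.
Required input speed = output speed × R = 307.2 × 2.2609 = 694.54 RPM.

694.5 RPM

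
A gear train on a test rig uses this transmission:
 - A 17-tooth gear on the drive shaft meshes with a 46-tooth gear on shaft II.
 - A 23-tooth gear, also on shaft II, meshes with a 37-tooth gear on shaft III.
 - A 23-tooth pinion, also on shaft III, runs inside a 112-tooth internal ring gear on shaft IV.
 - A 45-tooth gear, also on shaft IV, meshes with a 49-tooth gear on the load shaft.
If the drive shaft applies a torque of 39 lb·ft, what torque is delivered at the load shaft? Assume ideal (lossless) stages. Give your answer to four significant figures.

gear mesh 46/17 = 2.7059 → τ = 39·2.7059 = 105.53 lb·ft
gear mesh 37/23 = 1.6087 → τ = 105.53·1.6087 = 169.76 lb·ft
internal gear 112/23 = 4.8696 → τ = 169.76·4.8696 = 826.68 lb·ft
gear mesh 49/45 = 1.0889 → τ = 826.68·1.0889 = 900.16 lb·ft

900.2 lb·ft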